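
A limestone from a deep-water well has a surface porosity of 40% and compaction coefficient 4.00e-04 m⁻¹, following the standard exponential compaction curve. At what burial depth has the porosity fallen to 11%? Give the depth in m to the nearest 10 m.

3230 m

Working in km (1 km = 1000 m; c in km⁻¹ = c in m⁻¹ × 1000):
Invert Athy's law: d = ln(n₀/n) / c
d = ln(0.4/0.11) / 0.4 = ln(3.636) / 0.4 = 1.2910 / 0.4 = 3.227 km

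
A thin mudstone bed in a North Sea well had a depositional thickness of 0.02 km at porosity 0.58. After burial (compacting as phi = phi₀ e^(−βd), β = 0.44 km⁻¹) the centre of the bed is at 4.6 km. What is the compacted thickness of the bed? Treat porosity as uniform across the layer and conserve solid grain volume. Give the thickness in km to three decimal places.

0.009 km

Porosity at 4.6 km: phi = 0.58·exp(−0.44×4.6) = 0.0766
Solid-volume conservation: h(1−phi) = h₀(1−phi₀) ⇒ h = h₀·(1−phi₀)/(1−phi)
h = 0.02 × (1 − 0.58)/(1 − 0.0766) = 0.02 × 0.4549 = 0.0091 km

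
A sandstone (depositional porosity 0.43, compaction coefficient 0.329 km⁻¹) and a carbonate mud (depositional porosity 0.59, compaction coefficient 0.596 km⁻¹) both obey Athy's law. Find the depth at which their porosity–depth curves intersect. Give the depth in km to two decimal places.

Set phi₀ₐ e^(−cₐz) = phi₀ᵦ e^(−cᵦz) ⇒ ln(phi₀ₐ/phi₀ᵦ) = (cₐ − cᵦ)·z
z = ln(0.43/0.59) / (0.329 − 0.596) = -0.3163 / -0.267 = 1.185 km

1.18 km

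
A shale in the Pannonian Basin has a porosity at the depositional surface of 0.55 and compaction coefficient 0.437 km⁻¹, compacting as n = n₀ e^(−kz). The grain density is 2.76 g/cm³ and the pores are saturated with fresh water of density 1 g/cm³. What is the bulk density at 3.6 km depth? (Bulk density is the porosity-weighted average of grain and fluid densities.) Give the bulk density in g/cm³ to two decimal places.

Porosity at depth: n = 0.55·exp(−0.437×3.6) = 0.55×0.2074 = 0.1141
Bulk density: ρ_b = (1−n)ρ_g + n·ρ_f = 0.8859×2.76 + 0.1141×1
       = 2.445 + 0.114 = 2.559 g/cm³

2.56 g/cm³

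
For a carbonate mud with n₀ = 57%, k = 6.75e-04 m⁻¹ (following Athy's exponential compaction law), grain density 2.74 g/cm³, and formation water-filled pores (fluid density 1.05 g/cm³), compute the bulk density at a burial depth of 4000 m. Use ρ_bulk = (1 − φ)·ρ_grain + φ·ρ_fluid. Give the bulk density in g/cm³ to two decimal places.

2.68 g/cm³

Working in km (1 km = 1000 m; k in km⁻¹ = k in m⁻¹ × 1000):
Porosity at depth: n = 0.57·exp(−0.675×4) = 0.57×0.0672 = 0.0383
Bulk density: ρ_b = (1−n)ρ_g + n·ρ_f = 0.9617×2.74 + 0.0383×1.05
       = 2.635 + 0.040 = 2.675 g/cm³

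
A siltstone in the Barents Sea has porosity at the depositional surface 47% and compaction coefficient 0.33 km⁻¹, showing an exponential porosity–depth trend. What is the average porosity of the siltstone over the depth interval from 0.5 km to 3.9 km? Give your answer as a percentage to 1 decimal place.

24.0%

⟨n⟩ = (1/(Z₂−Z₁)) ∫ n₀ e^(−cZ) dZ = n₀·(e^(−c·Z₁) − e^(−c·Z₂)) / (c·(Z₂−Z₁))
e^(−0.33×0.5) = 0.8479; e^(−0.33×3.9) = 0.2761
⟨n⟩ = 0.47 × (0.8479 − 0.2761) / (0.33 × 3.4) = 0.47 × 0.5096 = 0.2395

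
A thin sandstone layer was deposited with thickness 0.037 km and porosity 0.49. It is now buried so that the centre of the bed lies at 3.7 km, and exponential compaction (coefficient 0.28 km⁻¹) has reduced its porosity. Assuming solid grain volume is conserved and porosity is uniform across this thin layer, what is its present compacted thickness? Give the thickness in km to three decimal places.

0.023 km

Porosity at 3.7 km: phi = 0.49·exp(−0.28×3.7) = 0.1739
Solid-volume conservation: h(1−phi) = h₀(1−phi₀) ⇒ h = h₀·(1−phi₀)/(1−phi)
h = 0.037 × (1 − 0.49)/(1 − 0.1739) = 0.037 × 0.6173 = 0.0228 km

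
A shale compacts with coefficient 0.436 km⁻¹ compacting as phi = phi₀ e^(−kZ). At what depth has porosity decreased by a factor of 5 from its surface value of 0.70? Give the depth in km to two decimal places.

3.69 km

phi/phi₀ = 1/5 ⇒ exp(−k·Z) = 1/5 ⇒ Z = ln(5) / k
Z = 1.6094 / 0.436 = 3.691 km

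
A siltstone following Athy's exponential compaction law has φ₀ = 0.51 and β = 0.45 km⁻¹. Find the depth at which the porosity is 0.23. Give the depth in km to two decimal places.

1.77 km

Invert Athy's law: z = ln(φ₀/φ) / β
z = ln(0.51/0.23) / 0.45 = ln(2.217) / 0.45 = 0.7963 / 0.45 = 1.770 km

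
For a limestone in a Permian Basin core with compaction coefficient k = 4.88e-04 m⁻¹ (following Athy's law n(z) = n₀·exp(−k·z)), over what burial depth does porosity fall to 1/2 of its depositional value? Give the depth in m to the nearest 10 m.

Working in km (1 km = 1000 m; k in km⁻¹ = k in m⁻¹ × 1000):
n/n₀ = 1/2 ⇒ exp(−k·z) = 1/2 ⇒ z = ln(2) / k
z = 0.6931 / 0.488 = 1.420 km

1420 m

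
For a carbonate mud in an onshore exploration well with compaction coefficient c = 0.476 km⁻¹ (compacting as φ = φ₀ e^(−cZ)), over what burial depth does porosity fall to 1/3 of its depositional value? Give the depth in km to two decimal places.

2.31 km

φ/φ₀ = 1/3 ⇒ exp(−c·Z) = 1/3 ⇒ Z = ln(3) / c
Z = 1.0986 / 0.476 = 2.308 km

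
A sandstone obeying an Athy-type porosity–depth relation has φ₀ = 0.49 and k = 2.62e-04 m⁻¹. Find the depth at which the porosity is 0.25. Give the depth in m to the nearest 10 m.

Working in km (1 km = 1000 m; k in km⁻¹ = k in m⁻¹ × 1000):
Invert Athy's law: d = ln(φ₀/φ) / k
d = ln(0.49/0.25) / 0.262 = ln(1.96) / 0.262 = 0.6729 / 0.262 = 2.568 km

2570 m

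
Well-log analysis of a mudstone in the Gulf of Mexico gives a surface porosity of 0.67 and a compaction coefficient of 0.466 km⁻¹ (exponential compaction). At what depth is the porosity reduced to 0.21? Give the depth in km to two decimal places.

2.49 km

Invert Athy's law: d = ln(φ₀/φ) / β
d = ln(0.67/0.21) / 0.466 = ln(3.19) / 0.466 = 1.1602 / 0.466 = 2.490 km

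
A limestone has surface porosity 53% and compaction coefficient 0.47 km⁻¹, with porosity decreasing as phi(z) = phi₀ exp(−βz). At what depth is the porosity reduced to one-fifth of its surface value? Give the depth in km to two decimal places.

phi/phi₀ = 1/5 ⇒ exp(−β·z) = 1/5 ⇒ z = ln(5) / β
z = 1.6094 / 0.47 = 3.424 km

3.42 km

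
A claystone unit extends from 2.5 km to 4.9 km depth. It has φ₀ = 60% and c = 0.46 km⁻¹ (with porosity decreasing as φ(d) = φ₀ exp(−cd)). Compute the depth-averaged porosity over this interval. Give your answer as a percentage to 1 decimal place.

11.5%

⟨φ⟩ = (1/(d₂−d₁)) ∫ φ₀ e^(−cd) dd = φ₀·(e^(−c·d₁) − e^(−c·d₂)) / (c·(d₂−d₁))
e^(−0.46×2.5) = 0.3166; e^(−0.46×4.9) = 0.1050
⟨φ⟩ = 0.6 × (0.3166 − 0.1050) / (0.46 × 2.4) = 0.6 × 0.1917 = 0.1150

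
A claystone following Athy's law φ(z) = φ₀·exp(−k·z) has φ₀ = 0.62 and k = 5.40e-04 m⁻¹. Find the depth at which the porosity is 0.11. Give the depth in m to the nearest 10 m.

3200 m

Working in km (1 km = 1000 m; k in km⁻¹ = k in m⁻¹ × 1000):
Invert Athy's law: z = ln(φ₀/φ) / k
z = ln(0.62/0.11) / 0.54 = ln(5.636) / 0.54 = 1.7292 / 0.54 = 3.202 km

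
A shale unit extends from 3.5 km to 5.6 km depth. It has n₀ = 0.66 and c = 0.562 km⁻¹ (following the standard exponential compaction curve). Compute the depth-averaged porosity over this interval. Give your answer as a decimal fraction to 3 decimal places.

⟨n⟩ = (1/(Z₂−Z₁)) ∫ n₀ e^(−cZ) dZ = n₀·(e^(−c·Z₁) − e^(−c·Z₂)) / (c·(Z₂−Z₁))
e^(−0.562×3.5) = 0.1399; e^(−0.562×5.6) = 0.0430
⟨n⟩ = 0.66 × (0.1399 − 0.0430) / (0.562 × 2.1) = 0.66 × 0.0821 = 0.0542

0.054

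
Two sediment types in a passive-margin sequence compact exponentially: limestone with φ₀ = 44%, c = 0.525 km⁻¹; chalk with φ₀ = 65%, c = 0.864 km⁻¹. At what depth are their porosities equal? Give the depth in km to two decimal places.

1.15 km

Set φ₀ₐ e^(−cₐd) = φ₀ᵦ e^(−cᵦd) ⇒ ln(φ₀ₐ/φ₀ᵦ) = (cₐ − cᵦ)·d
d = ln(0.44/0.65) / (0.525 − 0.864) = -0.3902 / -0.339 = 1.151 km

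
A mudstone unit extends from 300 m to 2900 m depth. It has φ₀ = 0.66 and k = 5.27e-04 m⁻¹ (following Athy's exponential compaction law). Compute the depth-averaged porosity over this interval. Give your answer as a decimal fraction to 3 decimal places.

Working in km (1 km = 1000 m; k in km⁻¹ = k in m⁻¹ × 1000):
⟨φ⟩ = (1/(Z₂−Z₁)) ∫ φ₀ e^(−kZ) dZ = φ₀·(e^(−k·Z₁) − e^(−k·Z₂)) / (k·(Z₂−Z₁))
e^(−0.527×0.3) = 0.8538; e^(−0.527×2.9) = 0.2169
⟨φ⟩ = 0.66 × (0.8538 − 0.2169) / (0.527 × 2.6) = 0.66 × 0.4648 = 0.3068

0.307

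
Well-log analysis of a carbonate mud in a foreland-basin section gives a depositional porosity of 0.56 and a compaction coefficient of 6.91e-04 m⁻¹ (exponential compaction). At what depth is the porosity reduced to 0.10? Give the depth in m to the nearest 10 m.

2490 m

Working in km (1 km = 1000 m; k in km⁻¹ = k in m⁻¹ × 1000):
Invert Athy's law: d = ln(phi₀/phi) / k
d = ln(0.56/0.1) / 0.691 = ln(5.6) / 0.691 = 1.7228 / 0.691 = 2.493 km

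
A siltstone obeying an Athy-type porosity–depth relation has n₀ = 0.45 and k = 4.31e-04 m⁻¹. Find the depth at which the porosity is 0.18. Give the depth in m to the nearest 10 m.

2130 m

Working in km (1 km = 1000 m; k in km⁻¹ = k in m⁻¹ × 1000):
Invert Athy's law: Z = ln(n₀/n) / k
Z = ln(0.45/0.18) / 0.431 = ln(2.5) / 0.431 = 0.9163 / 0.431 = 2.126 km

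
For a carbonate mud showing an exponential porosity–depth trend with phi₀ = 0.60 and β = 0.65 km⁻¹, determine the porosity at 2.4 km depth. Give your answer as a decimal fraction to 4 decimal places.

phi = phi₀·exp(−β·z) = 0.6 × exp(−0.65 × 2.4) = 0.6 × exp(−1.56)
  = 0.6 × 0.2101 = 0.1261

0.1261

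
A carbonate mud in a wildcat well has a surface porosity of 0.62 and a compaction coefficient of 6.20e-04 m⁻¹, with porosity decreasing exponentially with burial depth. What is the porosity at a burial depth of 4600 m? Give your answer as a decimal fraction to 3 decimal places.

Working in km (1 km = 1000 m; β in km⁻¹ = β in m⁻¹ × 1000):
φ = φ₀·exp(−β·d) = 0.62 × exp(−0.62 × 4.6) = 0.62 × exp(−2.852)
  = 0.62 × 0.0577 = 0.0358

0.036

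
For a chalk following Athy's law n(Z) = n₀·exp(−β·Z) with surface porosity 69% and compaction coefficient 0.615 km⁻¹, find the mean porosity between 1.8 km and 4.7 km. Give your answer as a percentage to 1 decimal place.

10.6%

⟨n⟩ = (1/(Z₂−Z₁)) ∫ n₀ e^(−βZ) dZ = n₀·(e^(−β·Z₁) − e^(−β·Z₂)) / (β·(Z₂−Z₁))
e^(−0.615×1.8) = 0.3305; e^(−0.615×4.7) = 0.0555
⟨n⟩ = 0.69 × (0.3305 − 0.0555) / (0.615 × 2.9) = 0.69 × 0.1542 = 0.1064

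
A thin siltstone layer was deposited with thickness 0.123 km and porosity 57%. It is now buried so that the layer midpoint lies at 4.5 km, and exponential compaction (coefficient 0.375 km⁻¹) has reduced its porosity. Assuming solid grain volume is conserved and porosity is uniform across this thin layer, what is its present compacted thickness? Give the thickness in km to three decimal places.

0.059 km

Porosity at 4.5 km: φ = 0.57·exp(−0.375×4.5) = 0.1054
Solid-volume conservation: h(1−φ) = h₀(1−φ₀) ⇒ h = h₀·(1−φ₀)/(1−φ)
h = 0.123 × (1 − 0.57)/(1 − 0.1054) = 0.123 × 0.4807 = 0.0591 km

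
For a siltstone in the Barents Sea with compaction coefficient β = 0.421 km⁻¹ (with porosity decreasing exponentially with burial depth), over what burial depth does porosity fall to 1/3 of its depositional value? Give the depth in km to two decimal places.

2.61 km

n/n₀ = 1/3 ⇒ exp(−β·d) = 1/3 ⇒ d = ln(3) / β
d = 1.0986 / 0.421 = 2.610 km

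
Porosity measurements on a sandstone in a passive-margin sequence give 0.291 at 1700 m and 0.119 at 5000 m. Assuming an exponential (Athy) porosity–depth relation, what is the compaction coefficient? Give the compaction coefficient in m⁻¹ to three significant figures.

Working in km (1 km = 1000 m; β in km⁻¹ = β in m⁻¹ × 1000):
Athy: n(z) = n₀ e^(−βz) ⇒ n₁/n₂ = e^{β(z₂−z₁)} ⇒ β = ln(n₁/n₂)/(z₂−z₁)
β = ln(0.291/0.119) / (5 − 1.7) = ln(2.445) / 3.3 = 0.8942 / 3.3 = 0.271 km⁻¹

0.000271 m⁻¹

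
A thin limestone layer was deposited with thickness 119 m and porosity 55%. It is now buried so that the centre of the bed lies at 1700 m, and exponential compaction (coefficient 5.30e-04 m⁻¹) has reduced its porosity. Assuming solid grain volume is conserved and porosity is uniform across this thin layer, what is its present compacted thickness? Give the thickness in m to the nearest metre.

Working in km (1 km = 1000 m; c in km⁻¹ = c in m⁻¹ × 1000):
Porosity at 1.7 km: phi = 0.55·exp(−0.53×1.7) = 0.2234
Solid-volume conservation: h(1−phi) = h₀(1−phi₀) ⇒ h = h₀·(1−phi₀)/(1−phi)
h = 0.119 × (1 − 0.55)/(1 − 0.2234) = 0.119 × 0.5794 = 0.0690 km

69 m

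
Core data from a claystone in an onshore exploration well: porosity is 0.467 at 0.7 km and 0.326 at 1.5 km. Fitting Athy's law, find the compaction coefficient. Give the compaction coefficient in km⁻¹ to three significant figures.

0.449 km⁻¹

Athy: phi(Z) = phi₀ e^(−cZ) ⇒ phi₁/phi₂ = e^{c(Z₂−Z₁)} ⇒ c = ln(phi₁/phi₂)/(Z₂−Z₁)
c = ln(0.467/0.326) / (1.5 − 0.7) = ln(1.433) / 0.8 = 0.3594 / 0.8 = 0.4493 km⁻¹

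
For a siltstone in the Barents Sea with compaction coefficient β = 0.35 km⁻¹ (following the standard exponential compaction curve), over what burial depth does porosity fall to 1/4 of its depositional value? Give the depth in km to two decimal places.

3.96 km

n/n₀ = 1/4 ⇒ exp(−β·z) = 1/4 ⇒ z = ln(4) / β
z = 1.3863 / 0.35 = 3.961 km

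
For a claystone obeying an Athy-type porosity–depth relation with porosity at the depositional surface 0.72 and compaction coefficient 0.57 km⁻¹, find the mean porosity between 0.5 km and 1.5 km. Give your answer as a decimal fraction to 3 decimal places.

⟨n⟩ = (1/(z₂−z₁)) ∫ n₀ e^(−kz) dz = n₀·(e^(−k·z₁) − e^(−k·z₂)) / (k·(z₂−z₁))
e^(−0.57×0.5) = 0.7520; e^(−0.57×1.5) = 0.4253
⟨n⟩ = 0.72 × (0.7520 − 0.4253) / (0.57 × 1) = 0.72 × 0.5732 = 0.4127

0.413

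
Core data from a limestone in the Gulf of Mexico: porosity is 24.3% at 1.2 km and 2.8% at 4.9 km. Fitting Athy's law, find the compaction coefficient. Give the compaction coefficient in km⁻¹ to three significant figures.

Athy: n(z) = n₀ e^(−kz) ⇒ n₁/n₂ = e^{k(z₂−z₁)} ⇒ k = ln(n₁/n₂)/(z₂−z₁)
k = ln(0.243/0.028) / (4.9 − 1.2) = ln(8.679) / 3.7 = 2.1609 / 3.7 = 0.584 km⁻¹

0.584 km⁻¹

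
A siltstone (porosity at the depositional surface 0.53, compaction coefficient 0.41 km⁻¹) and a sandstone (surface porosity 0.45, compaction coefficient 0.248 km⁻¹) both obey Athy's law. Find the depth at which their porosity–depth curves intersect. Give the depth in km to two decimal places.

1.01 km

Set n₀ₐ e^(−kₐz) = n₀ᵦ e^(−kᵦz) ⇒ ln(n₀ₐ/n₀ᵦ) = (kₐ − kᵦ)·z
z = ln(0.53/0.45) / (0.41 − 0.248) = 0.1636 / 0.162 = 1.010 km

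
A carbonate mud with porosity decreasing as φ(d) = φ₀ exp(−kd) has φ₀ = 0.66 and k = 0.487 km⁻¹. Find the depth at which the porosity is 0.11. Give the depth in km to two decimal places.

Invert Athy's law: d = ln(φ₀/φ) / k
d = ln(0.66/0.11) / 0.487 = ln(6) / 0.487 = 1.7918 / 0.487 = 3.679 km

3.68 km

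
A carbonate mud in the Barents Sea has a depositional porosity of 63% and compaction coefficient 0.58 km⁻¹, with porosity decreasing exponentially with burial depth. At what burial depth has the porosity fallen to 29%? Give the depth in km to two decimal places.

Invert Athy's law: z = ln(φ₀/φ) / β
z = ln(0.63/0.29) / 0.58 = ln(2.172) / 0.58 = 0.7758 / 0.58 = 1.338 km

1.34 km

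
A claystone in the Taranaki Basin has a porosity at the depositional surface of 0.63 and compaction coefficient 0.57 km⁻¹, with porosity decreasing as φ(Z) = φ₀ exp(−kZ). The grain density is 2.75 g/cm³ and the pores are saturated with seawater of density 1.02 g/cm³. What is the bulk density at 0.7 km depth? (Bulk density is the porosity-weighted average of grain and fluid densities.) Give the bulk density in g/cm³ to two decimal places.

Porosity at depth: φ = 0.63·exp(−0.57×0.7) = 0.63×0.6710 = 0.4227
Bulk density: ρ_b = (1−φ)ρ_g + φ·ρ_f = 0.5773×2.75 + 0.4227×1.02
       = 1.588 + 0.431 = 2.019 g/cm³

2.02 g/cm³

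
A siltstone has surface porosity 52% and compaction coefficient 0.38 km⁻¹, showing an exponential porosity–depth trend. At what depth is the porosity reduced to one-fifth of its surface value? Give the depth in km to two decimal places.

4.24 km

phi/phi₀ = 1/5 ⇒ exp(−k·d) = 1/5 ⇒ d = ln(5) / k
d = 1.6094 / 0.38 = 4.235 km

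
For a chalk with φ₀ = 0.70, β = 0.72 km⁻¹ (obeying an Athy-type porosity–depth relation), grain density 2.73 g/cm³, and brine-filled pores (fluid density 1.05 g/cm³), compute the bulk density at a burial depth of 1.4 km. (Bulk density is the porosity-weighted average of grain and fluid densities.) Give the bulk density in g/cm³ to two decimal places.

2.30 g/cm³

Porosity at depth: φ = 0.7·exp(−0.72×1.4) = 0.7×0.3649 = 0.2555
Bulk density: ρ_b = (1−φ)ρ_g + φ·ρ_f = 0.7445×2.73 + 0.2555×1.05
       = 2.033 + 0.268 = 2.301 g/cm³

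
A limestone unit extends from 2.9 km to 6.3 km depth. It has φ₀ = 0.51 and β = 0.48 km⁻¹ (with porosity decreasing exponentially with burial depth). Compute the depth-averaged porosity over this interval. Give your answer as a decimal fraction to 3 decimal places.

0.062

⟨φ⟩ = (1/(d₂−d₁)) ∫ φ₀ e^(−βd) dd = φ₀·(e^(−β·d₁) − e^(−β·d₂)) / (β·(d₂−d₁))
e^(−0.48×2.9) = 0.2486; e^(−0.48×6.3) = 0.0486
⟨φ⟩ = 0.51 × (0.2486 − 0.0486) / (0.48 × 3.4) = 0.51 × 0.1225 = 0.0625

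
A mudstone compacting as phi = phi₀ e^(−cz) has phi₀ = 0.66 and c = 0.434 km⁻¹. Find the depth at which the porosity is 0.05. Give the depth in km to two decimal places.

5.95 km

Invert Athy's law: z = ln(phi₀/phi) / c
z = ln(0.66/0.05) / 0.434 = ln(13.2) / 0.434 = 2.5802 / 0.434 = 5.945 km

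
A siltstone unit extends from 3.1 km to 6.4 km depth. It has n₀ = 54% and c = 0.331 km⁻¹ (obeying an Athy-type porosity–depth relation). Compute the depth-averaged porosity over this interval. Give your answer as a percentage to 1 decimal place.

11.8%

⟨n⟩ = (1/(z₂−z₁)) ∫ n₀ e^(−cz) dz = n₀·(e^(−c·z₁) − e^(−c·z₂)) / (c·(z₂−z₁))
e^(−0.331×3.1) = 0.3584; e^(−0.331×6.4) = 0.1202
⟨n⟩ = 0.54 × (0.3584 − 0.1202) / (0.331 × 3.3) = 0.54 × 0.2181 = 0.1177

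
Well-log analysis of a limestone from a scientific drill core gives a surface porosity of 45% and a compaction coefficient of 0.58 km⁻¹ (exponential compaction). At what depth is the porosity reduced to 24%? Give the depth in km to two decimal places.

Invert Athy's law: z = ln(φ₀/φ) / c
z = ln(0.45/0.24) / 0.58 = ln(1.875) / 0.58 = 0.6286 / 0.58 = 1.084 km

1.08 km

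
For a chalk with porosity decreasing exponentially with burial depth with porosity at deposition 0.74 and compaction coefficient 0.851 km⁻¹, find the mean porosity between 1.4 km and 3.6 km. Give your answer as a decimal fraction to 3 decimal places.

⟨φ⟩ = (1/(Z₂−Z₁)) ∫ φ₀ e^(−cZ) dZ = φ₀·(e^(−c·Z₁) − e^(−c·Z₂)) / (c·(Z₂−Z₁))
e^(−0.851×1.4) = 0.3038; e^(−0.851×3.6) = 0.0467
⟨φ⟩ = 0.74 × (0.3038 − 0.0467) / (0.851 × 2.2) = 0.74 × 0.1373 = 0.1016

0.102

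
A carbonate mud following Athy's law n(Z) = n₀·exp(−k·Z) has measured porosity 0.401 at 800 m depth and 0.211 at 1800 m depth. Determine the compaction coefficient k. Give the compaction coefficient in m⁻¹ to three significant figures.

0.000642 m⁻¹

Working in km (1 km = 1000 m; k in km⁻¹ = k in m⁻¹ × 1000):
Athy: n(Z) = n₀ e^(−kZ) ⇒ n₁/n₂ = e^{k(Z₂−Z₁)} ⇒ k = ln(n₁/n₂)/(Z₂−Z₁)
k = ln(0.401/0.211) / (1.8 − 0.8) = ln(1.9) / 1 = 0.6421 / 1 = 0.6421 km⁻¹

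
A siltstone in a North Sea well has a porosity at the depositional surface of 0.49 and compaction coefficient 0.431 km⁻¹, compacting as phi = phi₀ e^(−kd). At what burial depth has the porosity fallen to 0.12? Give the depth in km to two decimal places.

Invert Athy's law: d = ln(phi₀/phi) / k
d = ln(0.49/0.12) / 0.431 = ln(4.083) / 0.431 = 1.4069 / 0.431 = 3.264 km

3.26 km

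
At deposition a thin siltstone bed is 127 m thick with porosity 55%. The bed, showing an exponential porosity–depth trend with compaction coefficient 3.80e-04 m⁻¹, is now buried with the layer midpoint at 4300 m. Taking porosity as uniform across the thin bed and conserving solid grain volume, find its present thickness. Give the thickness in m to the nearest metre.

64 m

Working in km (1 km = 1000 m; c in km⁻¹ = c in m⁻¹ × 1000):
Porosity at 4.3 km: n = 0.55·exp(−0.38×4.3) = 0.1073
Solid-volume conservation: h(1−n) = h₀(1−n₀) ⇒ h = h₀·(1−n₀)/(1−n)
h = 0.127 × (1 − 0.55)/(1 − 0.1073) = 0.127 × 0.5041 = 0.0640 km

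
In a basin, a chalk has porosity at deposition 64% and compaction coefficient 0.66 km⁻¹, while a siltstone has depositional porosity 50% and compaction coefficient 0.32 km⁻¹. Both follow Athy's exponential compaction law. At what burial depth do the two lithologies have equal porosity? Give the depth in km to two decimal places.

0.73 km

Set phi₀ₐ e^(−βₐz) = phi₀ᵦ e^(−βᵦz) ⇒ ln(phi₀ₐ/phi₀ᵦ) = (βₐ − βᵦ)·z
z = ln(0.64/0.5) / (0.66 − 0.32) = 0.2469 / 0.34 = 0.726 km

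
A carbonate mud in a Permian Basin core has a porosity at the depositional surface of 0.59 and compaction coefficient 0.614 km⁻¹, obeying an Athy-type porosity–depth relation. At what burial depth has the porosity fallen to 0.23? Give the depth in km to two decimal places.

Invert Athy's law: z = ln(φ₀/φ) / k
z = ln(0.59/0.23) / 0.614 = ln(2.565) / 0.614 = 0.9420 / 0.614 = 1.534 km

1.53 km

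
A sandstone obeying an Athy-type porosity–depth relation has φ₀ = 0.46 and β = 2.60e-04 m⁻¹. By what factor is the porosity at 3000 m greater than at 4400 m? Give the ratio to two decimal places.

Working in km (1 km = 1000 m; β in km⁻¹ = β in m⁻¹ × 1000):
φ(z₁)/φ(z₂) = e^(−β·z₁)/e^(−β·z₂) = e^{β(z₂−z₁)}
= exp(0.26 × 1.4) = exp(0.364) = 1.4391

1.44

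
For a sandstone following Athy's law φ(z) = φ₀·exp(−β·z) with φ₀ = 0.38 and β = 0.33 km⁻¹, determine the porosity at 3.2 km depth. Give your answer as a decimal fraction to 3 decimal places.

φ = φ₀·exp(−β·z) = 0.38 × exp(−0.33 × 3.2) = 0.38 × exp(−1.056)
  = 0.38 × 0.3478 = 0.1322

0.132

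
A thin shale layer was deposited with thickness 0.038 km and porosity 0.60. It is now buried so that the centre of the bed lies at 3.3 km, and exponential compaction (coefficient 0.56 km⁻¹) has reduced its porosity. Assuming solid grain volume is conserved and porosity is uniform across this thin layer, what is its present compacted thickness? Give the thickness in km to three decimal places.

0.017 km

Porosity at 3.3 km: n = 0.6·exp(−0.56×3.3) = 0.0945
Solid-volume conservation: h(1−n) = h₀(1−n₀) ⇒ h = h₀·(1−n₀)/(1−n)
h = 0.038 × (1 − 0.6)/(1 − 0.0945) = 0.038 × 0.4418 = 0.0168 km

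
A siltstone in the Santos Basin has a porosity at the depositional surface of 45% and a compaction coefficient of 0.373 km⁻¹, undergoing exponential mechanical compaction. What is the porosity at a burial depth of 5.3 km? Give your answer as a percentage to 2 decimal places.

6.23%

n = n₀·exp(−k·d) = 0.45 × exp(−0.373 × 5.3) = 0.45 × exp(−1.977)
  = 0.45 × 0.1385 = 0.0623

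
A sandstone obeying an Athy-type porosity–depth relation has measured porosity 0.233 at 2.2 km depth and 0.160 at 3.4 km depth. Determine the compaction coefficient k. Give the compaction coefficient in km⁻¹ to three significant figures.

0.313 km⁻¹

Athy: n(Z) = n₀ e^(−kZ) ⇒ n₁/n₂ = e^{k(Z₂−Z₁)} ⇒ k = ln(n₁/n₂)/(Z₂−Z₁)
k = ln(0.233/0.16) / (3.4 − 2.2) = ln(1.456) / 1.2 = 0.3759 / 1.2 = 0.3132 km⁻¹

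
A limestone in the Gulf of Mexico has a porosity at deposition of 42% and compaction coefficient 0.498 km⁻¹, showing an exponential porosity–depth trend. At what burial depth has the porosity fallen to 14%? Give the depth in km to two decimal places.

Invert Athy's law: z = ln(phi₀/phi) / β
z = ln(0.42/0.14) / 0.498 = ln(3) / 0.498 = 1.0986 / 0.498 = 2.206 km

2.21 km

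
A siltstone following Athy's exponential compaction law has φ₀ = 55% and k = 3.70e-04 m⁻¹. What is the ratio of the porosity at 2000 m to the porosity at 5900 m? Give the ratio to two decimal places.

4.23

Working in km (1 km = 1000 m; k in km⁻¹ = k in m⁻¹ × 1000):
φ(Z₁)/φ(Z₂) = e^(−k·Z₁)/e^(−k·Z₂) = e^{k(Z₂−Z₁)}
= exp(0.37 × 3.9) = exp(1.443) = 4.2334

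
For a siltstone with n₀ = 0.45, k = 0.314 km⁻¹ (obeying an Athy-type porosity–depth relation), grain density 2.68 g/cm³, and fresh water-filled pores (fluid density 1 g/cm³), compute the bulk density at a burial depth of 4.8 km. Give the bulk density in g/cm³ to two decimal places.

Porosity at depth: n = 0.45·exp(−0.314×4.8) = 0.45×0.2215 = 0.0997
Bulk density: ρ_b = (1−n)ρ_g + n·ρ_f = 0.9003×2.68 + 0.0997×1
       = 2.413 + 0.100 = 2.513 g/cm³

2.51 g/cm³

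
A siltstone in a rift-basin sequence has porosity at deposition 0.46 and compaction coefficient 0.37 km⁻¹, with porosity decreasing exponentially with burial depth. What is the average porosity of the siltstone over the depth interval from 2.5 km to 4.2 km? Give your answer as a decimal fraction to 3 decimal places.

0.135

⟨n⟩ = (1/(d₂−d₁)) ∫ n₀ e^(−βd) dd = n₀·(e^(−β·d₁) − e^(−β·d₂)) / (β·(d₂−d₁))
e^(−0.37×2.5) = 0.3965; e^(−0.37×4.2) = 0.2114
⟨n⟩ = 0.46 × (0.3965 − 0.2114) / (0.37 × 1.7) = 0.46 × 0.2943 = 0.1354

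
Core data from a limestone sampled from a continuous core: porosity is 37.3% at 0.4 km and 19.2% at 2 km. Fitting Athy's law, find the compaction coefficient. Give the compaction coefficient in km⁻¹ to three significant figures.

0.415 km⁻¹

Athy: φ(z) = φ₀ e^(−βz) ⇒ φ₁/φ₂ = e^{β(z₂−z₁)} ⇒ β = ln(φ₁/φ₂)/(z₂−z₁)
β = ln(0.373/0.192) / (2 − 0.4) = ln(1.943) / 1.6 = 0.6641 / 1.6 = 0.4151 km⁻¹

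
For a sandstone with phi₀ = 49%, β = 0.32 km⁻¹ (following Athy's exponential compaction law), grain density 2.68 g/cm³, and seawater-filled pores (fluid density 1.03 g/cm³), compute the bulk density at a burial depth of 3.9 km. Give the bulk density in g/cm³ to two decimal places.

Porosity at depth: phi = 0.49·exp(−0.32×3.9) = 0.49×0.2871 = 0.1407
Bulk density: ρ_b = (1−phi)ρ_g + phi·ρ_f = 0.8593×2.68 + 0.1407×1.03
       = 2.303 + 0.145 = 2.448 g/cm³

2.45 g/cm³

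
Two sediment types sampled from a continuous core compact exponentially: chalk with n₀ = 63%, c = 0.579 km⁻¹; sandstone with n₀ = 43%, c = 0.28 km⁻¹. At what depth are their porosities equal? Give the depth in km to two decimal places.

1.28 km

Set n₀ₐ e^(−cₐd) = n₀ᵦ e^(−cᵦd) ⇒ ln(n₀ₐ/n₀ᵦ) = (cₐ − cᵦ)·d
d = ln(0.63/0.43) / (0.579 − 0.28) = 0.3819 / 0.299 = 1.277 km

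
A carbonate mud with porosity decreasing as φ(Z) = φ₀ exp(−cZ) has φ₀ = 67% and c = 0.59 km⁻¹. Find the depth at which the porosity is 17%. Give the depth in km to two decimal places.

Invert Athy's law: Z = ln(φ₀/φ) / c
Z = ln(0.67/0.17) / 0.59 = ln(3.941) / 0.59 = 1.3715 / 0.59 = 2.325 km

2.32 km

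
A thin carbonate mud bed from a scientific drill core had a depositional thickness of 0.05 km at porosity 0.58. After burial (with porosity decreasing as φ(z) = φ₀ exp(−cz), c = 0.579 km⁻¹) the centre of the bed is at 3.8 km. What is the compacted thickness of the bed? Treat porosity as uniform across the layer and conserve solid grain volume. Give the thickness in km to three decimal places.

0.022 km

Porosity at 3.8 km: φ = 0.58·exp(−0.579×3.8) = 0.0643
Solid-volume conservation: h(1−φ) = h₀(1−φ₀) ⇒ h = h₀·(1−φ₀)/(1−φ)
h = 0.05 × (1 − 0.58)/(1 − 0.0643) = 0.05 × 0.4488 = 0.0224 km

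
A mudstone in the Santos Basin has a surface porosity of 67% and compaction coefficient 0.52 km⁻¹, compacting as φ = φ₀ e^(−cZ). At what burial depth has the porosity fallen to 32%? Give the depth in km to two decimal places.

1.42 km

Invert Athy's law: Z = ln(φ₀/φ) / c
Z = ln(0.67/0.32) / 0.52 = ln(2.094) / 0.52 = 0.7390 / 0.52 = 1.421 km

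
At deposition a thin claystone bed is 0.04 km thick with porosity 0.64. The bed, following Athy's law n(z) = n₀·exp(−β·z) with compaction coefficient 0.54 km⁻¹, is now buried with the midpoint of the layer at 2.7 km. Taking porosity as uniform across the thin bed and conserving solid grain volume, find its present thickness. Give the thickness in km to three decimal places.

Porosity at 2.7 km: n = 0.64·exp(−0.54×2.7) = 0.1489
Solid-volume conservation: h(1−n) = h₀(1−n₀) ⇒ h = h₀·(1−n₀)/(1−n)
h = 0.04 × (1 − 0.64)/(1 − 0.1489) = 0.04 × 0.4230 = 0.0169 km

0.017 km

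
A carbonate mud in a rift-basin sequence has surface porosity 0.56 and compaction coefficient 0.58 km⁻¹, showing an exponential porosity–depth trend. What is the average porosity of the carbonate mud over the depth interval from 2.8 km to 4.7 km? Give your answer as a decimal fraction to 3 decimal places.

0.067

⟨φ⟩ = (1/(Z₂−Z₁)) ∫ φ₀ e^(−kZ) dZ = φ₀·(e^(−k·Z₁) − e^(−k·Z₂)) / (k·(Z₂−Z₁))
e^(−0.58×2.8) = 0.1971; e^(−0.58×4.7) = 0.0655
⟨φ⟩ = 0.56 × (0.1971 − 0.0655) / (0.58 × 1.9) = 0.56 × 0.1194 = 0.0669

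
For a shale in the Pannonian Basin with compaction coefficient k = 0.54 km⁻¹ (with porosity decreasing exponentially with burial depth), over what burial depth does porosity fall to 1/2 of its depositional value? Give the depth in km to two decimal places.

1.28 km

φ/φ₀ = 1/2 ⇒ exp(−k·Z) = 1/2 ⇒ Z = ln(2) / k
Z = 0.6931 / 0.54 = 1.284 km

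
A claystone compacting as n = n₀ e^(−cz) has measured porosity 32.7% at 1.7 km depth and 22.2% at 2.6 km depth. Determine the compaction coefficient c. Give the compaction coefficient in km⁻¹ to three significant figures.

0.430 km⁻¹

Athy: n(z) = n₀ e^(−cz) ⇒ n₁/n₂ = e^{c(z₂−z₁)} ⇒ c = ln(n₁/n₂)/(z₂−z₁)
c = ln(0.327/0.222) / (2.6 − 1.7) = ln(1.473) / 0.9 = 0.3873 / 0.9 = 0.4303 km⁻¹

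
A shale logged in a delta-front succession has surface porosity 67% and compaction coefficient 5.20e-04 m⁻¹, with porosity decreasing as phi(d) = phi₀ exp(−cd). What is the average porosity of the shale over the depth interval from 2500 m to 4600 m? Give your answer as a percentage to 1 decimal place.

Working in km (1 km = 1000 m; c in km⁻¹ = c in m⁻¹ × 1000):
⟨phi⟩ = (1/(d₂−d₁)) ∫ phi₀ e^(−cd) dd = phi₀·(e^(−c·d₁) − e^(−c·d₂)) / (c·(d₂−d₁))
e^(−0.52×2.5) = 0.2725; e^(−0.52×4.6) = 0.0914
⟨phi⟩ = 0.67 × (0.2725 − 0.0914) / (0.52 × 2.1) = 0.67 × 0.1658 = 0.1111

11.1%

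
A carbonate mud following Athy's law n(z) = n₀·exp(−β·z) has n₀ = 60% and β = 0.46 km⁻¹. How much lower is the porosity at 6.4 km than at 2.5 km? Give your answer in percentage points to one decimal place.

15.8 percentage points

n(2.5) = 0.6·e^(−0.46×2.5) = 0.1900
n(6.4) = 0.6·e^(−0.46×6.4) = 0.0316
Δn = 0.1900 − 0.0316 = 0.1584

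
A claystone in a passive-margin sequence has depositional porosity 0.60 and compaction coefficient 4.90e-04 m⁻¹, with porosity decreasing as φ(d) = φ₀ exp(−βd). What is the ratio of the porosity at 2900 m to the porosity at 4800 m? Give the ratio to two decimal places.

Working in km (1 km = 1000 m; β in km⁻¹ = β in m⁻¹ × 1000):
φ(d₁)/φ(d₂) = e^(−β·d₁)/e^(−β·d₂) = e^{β(d₂−d₁)}
= exp(0.49 × 1.9) = exp(0.931) = 2.5370

2.54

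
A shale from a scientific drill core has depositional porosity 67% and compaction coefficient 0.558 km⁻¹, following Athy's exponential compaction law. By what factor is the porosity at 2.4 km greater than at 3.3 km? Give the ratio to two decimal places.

1.65

phi(d₁)/phi(d₂) = e^(−c·d₁)/e^(−c·d₂) = e^{c(d₂−d₁)}
= exp(0.558 × 0.9) = exp(0.5022) = 1.6524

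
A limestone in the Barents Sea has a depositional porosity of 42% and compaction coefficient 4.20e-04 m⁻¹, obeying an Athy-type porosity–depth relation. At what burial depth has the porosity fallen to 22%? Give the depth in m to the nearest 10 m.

Working in km (1 km = 1000 m; k in km⁻¹ = k in m⁻¹ × 1000):
Invert Athy's law: Z = ln(φ₀/φ) / k
Z = ln(0.42/0.22) / 0.42 = ln(1.909) / 0.42 = 0.6466 / 0.42 = 1.540 km

1540 m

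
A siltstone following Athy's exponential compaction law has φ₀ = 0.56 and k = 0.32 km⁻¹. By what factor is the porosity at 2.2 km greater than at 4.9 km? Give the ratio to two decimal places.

φ(Z₁)/φ(Z₂) = e^(−k·Z₁)/e^(−k·Z₂) = e^{k(Z₂−Z₁)}
= exp(0.32 × 2.7) = exp(0.864) = 2.3726

2.37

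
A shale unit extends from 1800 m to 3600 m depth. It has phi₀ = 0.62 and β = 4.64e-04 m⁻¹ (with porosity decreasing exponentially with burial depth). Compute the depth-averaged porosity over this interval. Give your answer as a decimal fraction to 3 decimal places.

0.182

Working in km (1 km = 1000 m; β in km⁻¹ = β in m⁻¹ × 1000):
⟨phi⟩ = (1/(d₂−d₁)) ∫ phi₀ e^(−βd) dd = phi₀·(e^(−β·d₁) − e^(−β·d₂)) / (β·(d₂−d₁))
e^(−0.464×1.8) = 0.4338; e^(−0.464×3.6) = 0.1882
⟨phi⟩ = 0.62 × (0.4338 − 0.1882) / (0.464 × 1.8) = 0.62 × 0.2941 = 0.1823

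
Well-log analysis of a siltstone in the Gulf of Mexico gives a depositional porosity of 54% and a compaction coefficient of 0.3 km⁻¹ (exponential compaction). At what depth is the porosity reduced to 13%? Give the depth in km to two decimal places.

Invert Athy's law: z = ln(n₀/n) / k
z = ln(0.54/0.13) / 0.3 = ln(4.154) / 0.3 = 1.4240 / 0.3 = 4.747 km

4.75 km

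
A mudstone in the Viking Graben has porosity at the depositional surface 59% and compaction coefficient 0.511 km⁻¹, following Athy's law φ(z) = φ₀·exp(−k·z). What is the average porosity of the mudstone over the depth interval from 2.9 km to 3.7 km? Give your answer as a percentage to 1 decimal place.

⟨φ⟩ = (1/(z₂−z₁)) ∫ φ₀ e^(−kz) dz = φ₀·(e^(−k·z₁) − e^(−k·z₂)) / (k·(z₂−z₁))
e^(−0.511×2.9) = 0.2272; e^(−0.511×3.7) = 0.1510
⟨φ⟩ = 0.59 × (0.2272 − 0.1510) / (0.511 × 0.8) = 0.59 × 0.1865 = 0.1100

11.0%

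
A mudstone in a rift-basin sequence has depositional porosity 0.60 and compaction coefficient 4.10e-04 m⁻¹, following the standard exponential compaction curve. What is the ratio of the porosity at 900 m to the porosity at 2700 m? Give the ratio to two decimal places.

Working in km (1 km = 1000 m; c in km⁻¹ = c in m⁻¹ × 1000):
n(Z₁)/n(Z₂) = e^(−c·Z₁)/e^(−c·Z₂) = e^{c(Z₂−Z₁)}
= exp(0.41 × 1.8) = exp(0.738) = 2.0917

2.09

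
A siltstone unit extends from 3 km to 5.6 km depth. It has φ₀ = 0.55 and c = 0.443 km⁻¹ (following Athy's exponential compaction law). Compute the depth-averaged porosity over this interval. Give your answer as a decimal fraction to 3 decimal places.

0.086

⟨φ⟩ = (1/(Z₂−Z₁)) ∫ φ₀ e^(−cZ) dZ = φ₀·(e^(−c·Z₁) − e^(−c·Z₂)) / (c·(Z₂−Z₁))
e^(−0.443×3) = 0.2647; e^(−0.443×5.6) = 0.0837
⟨φ⟩ = 0.55 × (0.2647 − 0.0837) / (0.443 × 2.6) = 0.55 × 0.1572 = 0.0865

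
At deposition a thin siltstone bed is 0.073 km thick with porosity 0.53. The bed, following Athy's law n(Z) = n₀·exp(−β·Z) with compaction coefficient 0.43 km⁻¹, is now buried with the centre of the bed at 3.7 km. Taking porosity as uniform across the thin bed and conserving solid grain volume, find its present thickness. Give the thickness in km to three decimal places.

0.038 km

Porosity at 3.7 km: n = 0.53·exp(−0.43×3.7) = 0.1080
Solid-volume conservation: h(1−n) = h₀(1−n₀) ⇒ h = h₀·(1−n₀)/(1−n)
h = 0.073 × (1 − 0.53)/(1 − 0.1080) = 0.073 × 0.5269 = 0.0385 km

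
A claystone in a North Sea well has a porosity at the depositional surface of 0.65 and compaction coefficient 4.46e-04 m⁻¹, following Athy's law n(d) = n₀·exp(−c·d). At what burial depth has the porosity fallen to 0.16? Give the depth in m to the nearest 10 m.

3140 m

Working in km (1 km = 1000 m; c in km⁻¹ = c in m⁻¹ × 1000):
Invert Athy's law: d = ln(n₀/n) / c
d = ln(0.65/0.16) / 0.446 = ln(4.062) / 0.446 = 1.4018 / 0.446 = 3.143 km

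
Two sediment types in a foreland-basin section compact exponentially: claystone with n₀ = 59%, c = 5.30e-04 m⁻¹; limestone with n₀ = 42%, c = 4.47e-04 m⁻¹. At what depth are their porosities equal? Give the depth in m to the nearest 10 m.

Working in km (1 km = 1000 m; c in km⁻¹ = c in m⁻¹ × 1000):
Set n₀ₐ e^(−cₐZ) = n₀ᵦ e^(−cᵦZ) ⇒ ln(n₀ₐ/n₀ᵦ) = (cₐ − cᵦ)·Z
Z = ln(0.59/0.42) / (0.53 − 0.447) = 0.3399 / 0.083 = 4.095 km

4090 m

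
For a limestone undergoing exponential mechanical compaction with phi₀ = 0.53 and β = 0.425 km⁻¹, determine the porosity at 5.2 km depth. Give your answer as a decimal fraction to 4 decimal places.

phi = phi₀·exp(−β·d) = 0.53 × exp(−0.425 × 5.2) = 0.53 × exp(−2.21)
  = 0.53 × 0.1097 = 0.0581

0.0581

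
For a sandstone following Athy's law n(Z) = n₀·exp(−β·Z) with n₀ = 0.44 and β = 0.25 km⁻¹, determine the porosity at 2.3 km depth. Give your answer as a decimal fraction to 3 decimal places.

0.248

n = n₀·exp(−β·Z) = 0.44 × exp(−0.25 × 2.3) = 0.44 × exp(−0.575)
  = 0.44 × 0.5627 = 0.2476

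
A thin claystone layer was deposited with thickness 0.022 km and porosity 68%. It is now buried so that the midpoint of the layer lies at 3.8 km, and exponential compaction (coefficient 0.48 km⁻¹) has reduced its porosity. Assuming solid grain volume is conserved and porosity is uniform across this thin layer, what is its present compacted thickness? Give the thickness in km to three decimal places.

0.008 km

Porosity at 3.8 km: n = 0.68·exp(−0.48×3.8) = 0.1097
Solid-volume conservation: h(1−n) = h₀(1−n₀) ⇒ h = h₀·(1−n₀)/(1−n)
h = 0.022 × (1 − 0.68)/(1 − 0.1097) = 0.022 × 0.3594 = 0.0079 km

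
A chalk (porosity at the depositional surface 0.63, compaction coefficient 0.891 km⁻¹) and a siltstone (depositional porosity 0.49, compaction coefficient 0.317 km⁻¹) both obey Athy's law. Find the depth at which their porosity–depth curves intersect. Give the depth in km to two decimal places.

Set phi₀ₐ e^(−βₐz) = phi₀ᵦ e^(−βᵦz) ⇒ ln(phi₀ₐ/phi₀ᵦ) = (βₐ − βᵦ)·z
z = ln(0.63/0.49) / (0.891 − 0.317) = 0.2513 / 0.574 = 0.438 km

0.44 km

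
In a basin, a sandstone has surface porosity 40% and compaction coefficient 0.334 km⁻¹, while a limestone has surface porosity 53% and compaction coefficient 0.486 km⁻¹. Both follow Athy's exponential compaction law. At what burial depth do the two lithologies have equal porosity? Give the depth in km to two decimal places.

Set phi₀ₐ e^(−cₐz) = phi₀ᵦ e^(−cᵦz) ⇒ ln(phi₀ₐ/phi₀ᵦ) = (cₐ − cᵦ)·z
z = ln(0.4/0.53) / (0.334 − 0.486) = -0.2814 / -0.152 = 1.851 km

1.85 km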